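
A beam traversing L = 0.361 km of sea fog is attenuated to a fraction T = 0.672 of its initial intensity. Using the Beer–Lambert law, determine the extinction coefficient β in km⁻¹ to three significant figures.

1.10 km⁻¹

Beer–Lambert: T = exp(−βL) ⇒ β = −ln(T)/L = −ln(0.672)/0.361 = 0.3975/0.361 = 1.101 km⁻¹.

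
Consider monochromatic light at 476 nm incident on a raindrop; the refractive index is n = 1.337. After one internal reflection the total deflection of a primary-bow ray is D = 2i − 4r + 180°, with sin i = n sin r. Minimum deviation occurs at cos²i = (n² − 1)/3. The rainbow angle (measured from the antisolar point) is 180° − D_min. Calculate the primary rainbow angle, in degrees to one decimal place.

41.5°

cos²i = (1.78757 − 1)/3 = 0.26252; i = arccos(0.51237) = 59.178°.
sin r = sin 59.178°/1.337 = 0.64231; r = 39.964°.
D_min = 2·59.178° − 4·39.964° + 180° = 138.500°.
Rainbow angle = 180° − D_min = 41.500°.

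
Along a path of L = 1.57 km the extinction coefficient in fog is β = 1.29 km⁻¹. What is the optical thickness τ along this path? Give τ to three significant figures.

τ = β·L = 1.29 × 1.57 = 2.0253.

2.03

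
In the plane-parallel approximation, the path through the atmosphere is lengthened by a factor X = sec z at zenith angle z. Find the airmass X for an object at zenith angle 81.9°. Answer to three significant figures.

7.10

X = sec z = 1/cos 81.9° = 1/0.1409 = 7.0972.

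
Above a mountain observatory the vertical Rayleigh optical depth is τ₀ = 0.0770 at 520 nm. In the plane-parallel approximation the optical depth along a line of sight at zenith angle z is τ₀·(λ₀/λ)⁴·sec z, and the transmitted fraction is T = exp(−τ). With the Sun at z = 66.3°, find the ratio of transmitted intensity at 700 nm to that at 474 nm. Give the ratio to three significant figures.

Airmass: sec 66.3° = 2.4879.
τ(700 nm) = 0.0770 × (520/700)⁴ × 2.4879 = 0.0770 × 0.3045 × 2.4879 = 0.0583.
τ(474 nm) = 0.0770 × (520/474)⁴ × 2.4879 = 0.0770 × 1.4484 × 2.4879 = 0.2775.
T(700)/T(474) = exp(τ_B − τ_A) = exp(0.2191) = 1.2450.

1.25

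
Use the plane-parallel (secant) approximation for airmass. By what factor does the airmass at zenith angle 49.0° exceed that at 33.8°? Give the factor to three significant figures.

X(49.0°)/X(33.8°) = sec 49.0° / sec 33.8° = cos 33.8° / cos 49.0° = 0.8310/0.6561 = 1.2666.

1.27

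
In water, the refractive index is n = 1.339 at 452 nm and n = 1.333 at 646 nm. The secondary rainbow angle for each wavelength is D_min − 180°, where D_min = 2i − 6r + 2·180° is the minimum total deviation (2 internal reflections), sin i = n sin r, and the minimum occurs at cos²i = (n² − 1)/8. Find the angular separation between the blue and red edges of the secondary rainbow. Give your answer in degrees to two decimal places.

At 452 nm (n = 1.339): cos²i = 0.09912 → i = 71.650°, r = 45.141°, D_min = 232.451°, rainbow angle = 52.451°.
At 646 nm (n = 1.333): cos²i = 0.09711 → i = 71.843°, r = 45.466°, D_min = 230.891°, rainbow angle = 50.891°.
Angular width = |52.451° − 50.891°| = 1.560°.

1.56°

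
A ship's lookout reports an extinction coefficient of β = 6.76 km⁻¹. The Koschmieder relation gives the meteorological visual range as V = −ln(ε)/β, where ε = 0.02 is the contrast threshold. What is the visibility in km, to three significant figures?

V = −ln(0.02) / 6.76 = 3.912 / 6.76 = 0.5787 km.

0.579 km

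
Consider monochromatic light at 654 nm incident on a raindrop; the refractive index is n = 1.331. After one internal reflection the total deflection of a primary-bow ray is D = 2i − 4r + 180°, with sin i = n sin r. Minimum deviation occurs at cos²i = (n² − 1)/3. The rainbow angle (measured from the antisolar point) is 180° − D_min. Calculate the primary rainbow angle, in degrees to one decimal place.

cos²i = (1.77156 − 1)/3 = 0.25719; i = arccos(0.50714) = 59.527°.
sin r = sin 59.527°/1.331 = 0.64753; r = 40.356°.
D_min = 2·59.527° − 4·40.356° + 180° = 137.630°.
Rainbow angle = 180° − D_min = 42.370°.

42.4°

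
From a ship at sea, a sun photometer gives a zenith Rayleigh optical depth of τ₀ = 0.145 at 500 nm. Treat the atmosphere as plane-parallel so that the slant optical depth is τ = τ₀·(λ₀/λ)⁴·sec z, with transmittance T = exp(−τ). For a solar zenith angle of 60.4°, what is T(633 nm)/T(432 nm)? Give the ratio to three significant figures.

1.51

Airmass: sec 60.4° = 2.0245.
τ(633 nm) = 0.145 × (500/633)⁴ × 2.0245 = 0.145 × 0.3893 × 2.0245 = 0.1143.
τ(432 nm) = 0.145 × (500/432)⁴ × 2.0245 = 0.145 × 1.7945 × 2.0245 = 0.5268.
T(633)/T(432) = exp(τ_B − τ_A) = exp(0.4125) = 1.5106.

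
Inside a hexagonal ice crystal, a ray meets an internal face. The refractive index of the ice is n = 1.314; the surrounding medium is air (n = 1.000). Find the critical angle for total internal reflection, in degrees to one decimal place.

49.6°

sin θ_c = n_air / n = 1.000 / 1.314 = 0.7610.
θ_c = arcsin(0.7610) = 49.56°.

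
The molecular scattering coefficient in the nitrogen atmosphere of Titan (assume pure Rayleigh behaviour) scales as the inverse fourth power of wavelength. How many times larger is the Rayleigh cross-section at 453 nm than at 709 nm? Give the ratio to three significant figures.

Rayleigh scattering ∝ λ⁻⁴, so the ratio of coefficients is the inverse fourth power of the wavelength ratio.
σ(453)/σ(709) = (709/453)⁴ = (1.5651)⁴ = 6.001.

6.00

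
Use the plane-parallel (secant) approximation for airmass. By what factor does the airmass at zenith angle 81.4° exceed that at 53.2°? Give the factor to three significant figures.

4.01

X(81.4°)/X(53.2°) = sec 81.4° / sec 53.2° = cos 53.2° / cos 81.4° = 0.5990/0.1495 = 4.0059.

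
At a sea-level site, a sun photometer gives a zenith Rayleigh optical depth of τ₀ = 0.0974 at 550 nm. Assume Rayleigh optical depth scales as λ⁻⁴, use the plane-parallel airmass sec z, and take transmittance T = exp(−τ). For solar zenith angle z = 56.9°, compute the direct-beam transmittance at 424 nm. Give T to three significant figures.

0.604

sec 56.9° = 1.8312.
τ = 0.0974 × (550/424)⁴ × 1.8312 = 0.0974 × 2.8313 × 1.8312 = 0.5050.
T = exp(−0.5050) = 0.6035.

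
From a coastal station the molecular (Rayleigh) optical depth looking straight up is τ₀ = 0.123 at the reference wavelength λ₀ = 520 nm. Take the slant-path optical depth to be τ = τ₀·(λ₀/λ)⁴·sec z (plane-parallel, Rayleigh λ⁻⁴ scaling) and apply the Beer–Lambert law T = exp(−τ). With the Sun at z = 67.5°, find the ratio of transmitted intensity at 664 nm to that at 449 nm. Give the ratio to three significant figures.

Airmass: sec 67.5° = 2.6131.
τ(664 nm) = 0.123 × (520/664)⁴ × 2.6131 = 0.123 × 0.3761 × 2.6131 = 0.1209.
τ(449 nm) = 0.123 × (520/449)⁴ × 2.6131 = 0.123 × 1.7990 × 2.6131 = 0.5782.
T(664)/T(449) = exp(τ_B − τ_A) = exp(0.4573) = 1.5798.

1.58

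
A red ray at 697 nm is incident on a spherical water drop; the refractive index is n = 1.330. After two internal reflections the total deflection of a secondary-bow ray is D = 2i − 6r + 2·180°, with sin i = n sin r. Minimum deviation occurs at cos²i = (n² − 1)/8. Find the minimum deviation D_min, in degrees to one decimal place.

230.1°

cos²i = (1.76890 − 1)/8 = 0.09611; i = arccos(0.31002) = 71.940°.
sin r = sin 71.940°/1.330 = 0.71483; r = 45.630°.
D_min = 2·71.940° − 6·45.630° + 360° = 230.101°.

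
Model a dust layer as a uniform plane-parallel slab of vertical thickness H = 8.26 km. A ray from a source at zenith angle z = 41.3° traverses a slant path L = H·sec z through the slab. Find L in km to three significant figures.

11.0 km

sec z = 1/cos 41.3° = 1.3311.
L = 8.26 × 1.3311 = 10.995 km.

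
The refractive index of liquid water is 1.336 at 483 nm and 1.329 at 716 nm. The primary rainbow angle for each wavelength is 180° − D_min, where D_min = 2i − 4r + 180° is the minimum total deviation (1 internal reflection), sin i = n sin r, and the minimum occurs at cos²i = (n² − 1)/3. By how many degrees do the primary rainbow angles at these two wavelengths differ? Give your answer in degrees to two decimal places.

At 483 nm (n = 1.336): cos²i = 0.26163 → i = 59.236°, r = 40.029°, D_min = 138.356°, rainbow angle = 41.644°.
At 716 nm (n = 1.329): cos²i = 0.25541 → i = 59.643°, r = 40.487°, D_min = 137.337°, rainbow angle = 42.663°.
Angular width = |41.644° − 42.663°| = 1.020°.

1.02°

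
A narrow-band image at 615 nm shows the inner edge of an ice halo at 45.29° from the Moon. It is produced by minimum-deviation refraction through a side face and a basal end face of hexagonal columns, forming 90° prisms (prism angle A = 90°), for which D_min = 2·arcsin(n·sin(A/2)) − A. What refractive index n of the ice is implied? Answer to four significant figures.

Rearranging: n = sin((D_min + A)/2) / sin(A/2).
(D_min + A)/2 = (45.29° + 90°)/2 = 67.645°.
n = sin 67.645° / sin 45° = 0.9248 / 0.7071 = 1.3079.

1.308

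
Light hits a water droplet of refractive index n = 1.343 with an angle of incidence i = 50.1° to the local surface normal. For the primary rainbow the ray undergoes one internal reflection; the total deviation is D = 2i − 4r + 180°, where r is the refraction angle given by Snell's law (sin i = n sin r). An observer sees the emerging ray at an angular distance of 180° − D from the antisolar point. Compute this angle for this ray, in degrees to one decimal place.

39.1°

sin r = sin 50.1° / 1.343 = 0.7672/1.343 = 0.5712; r = 34.84°.
D = 2·50.1° − 4·34.84° + 180° = 100.20° − 139.34° + 180° = 140.86°.
Angle from antisolar point = 180° − D = 39.14°.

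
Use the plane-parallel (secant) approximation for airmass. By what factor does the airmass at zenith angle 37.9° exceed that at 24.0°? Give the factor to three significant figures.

1.16

X(37.9°)/X(24.0°) = sec 37.9° / sec 24.0° = cos 24.0° / cos 37.9° = 0.9135/0.7891 = 1.1577.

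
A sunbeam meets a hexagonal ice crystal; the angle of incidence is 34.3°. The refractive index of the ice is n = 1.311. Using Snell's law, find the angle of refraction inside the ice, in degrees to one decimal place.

25.5°

Snell: sin θ_r = sin θ_i / n = sin 34.3° / 1.311 = 0.5635 / 1.311 = 0.4298.
θ_r = arcsin(0.4298) = 25.46°.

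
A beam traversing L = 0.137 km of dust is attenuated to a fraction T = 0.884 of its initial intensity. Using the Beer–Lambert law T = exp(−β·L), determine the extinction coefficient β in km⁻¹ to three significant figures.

Beer–Lambert: T = exp(−βL) ⇒ β = −ln(T)/L = −ln(0.884)/0.137 = 0.1233/0.137 = 0.9 km⁻¹.

0.900 km⁻¹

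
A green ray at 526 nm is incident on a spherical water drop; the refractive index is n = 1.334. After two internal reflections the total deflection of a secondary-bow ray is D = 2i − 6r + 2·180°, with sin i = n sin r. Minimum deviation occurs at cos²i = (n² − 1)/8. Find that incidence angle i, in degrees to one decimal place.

71.8°

cos²i = (1.334² − 1)/8 = (1.77956 − 1)/8 = 0.09744.
cos i = 0.31216, so i = 71.810°.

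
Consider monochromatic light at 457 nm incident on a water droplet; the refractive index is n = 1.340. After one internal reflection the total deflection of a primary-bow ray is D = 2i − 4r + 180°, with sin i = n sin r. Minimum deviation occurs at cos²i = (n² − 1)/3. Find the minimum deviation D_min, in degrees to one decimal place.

cos²i = (1.79560 − 1)/3 = 0.26520; i = arccos(0.51498) = 59.004°.
sin r = sin 59.004°/1.340 = 0.63971; r = 39.770°.
D_min = 2·59.004° − 4·39.770° + 180° = 138.929°.

138.9°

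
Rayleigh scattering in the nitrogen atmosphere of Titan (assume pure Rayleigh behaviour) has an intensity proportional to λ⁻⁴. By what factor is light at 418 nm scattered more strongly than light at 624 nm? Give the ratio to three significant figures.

4.97

Rayleigh scattering ∝ λ⁻⁴, so the ratio of coefficients is the inverse fourth power of the wavelength ratio.
σ(418)/σ(624) = (624/418)⁴ = (1.4928)⁴ = 4.966.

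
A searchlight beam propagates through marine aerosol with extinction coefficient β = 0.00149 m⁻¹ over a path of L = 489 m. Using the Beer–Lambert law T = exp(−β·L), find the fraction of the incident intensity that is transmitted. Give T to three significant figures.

τ = β·L = 0.00149 × 489 = 0.7286.
T = exp(−0.7286) = 0.4826.

0.483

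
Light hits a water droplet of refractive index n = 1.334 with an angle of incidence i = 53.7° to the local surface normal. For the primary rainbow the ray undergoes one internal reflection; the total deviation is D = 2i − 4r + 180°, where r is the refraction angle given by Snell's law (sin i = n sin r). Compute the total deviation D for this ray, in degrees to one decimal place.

138.7°

sin r = sin 53.7° / 1.334 = 0.8059/1.334 = 0.6041; r = 37.17°.
D = 2·53.7° − 4·37.17° + 180° = 107.40° − 148.67° + 180° = 138.73°.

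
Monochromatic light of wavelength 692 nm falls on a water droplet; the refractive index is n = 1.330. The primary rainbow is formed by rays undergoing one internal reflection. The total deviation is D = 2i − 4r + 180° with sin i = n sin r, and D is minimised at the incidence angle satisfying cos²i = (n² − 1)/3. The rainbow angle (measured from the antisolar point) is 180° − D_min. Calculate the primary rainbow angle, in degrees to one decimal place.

cos²i = (1.76890 − 1)/3 = 0.25630; i = arccos(0.50626) = 59.585°.
sin r = sin 59.585°/1.330 = 0.64841; r = 40.422°.
D_min = 2·59.585° − 4·40.422° + 180° = 137.484°.
Rainbow angle = 180° − D_min = 42.516°.

42.5°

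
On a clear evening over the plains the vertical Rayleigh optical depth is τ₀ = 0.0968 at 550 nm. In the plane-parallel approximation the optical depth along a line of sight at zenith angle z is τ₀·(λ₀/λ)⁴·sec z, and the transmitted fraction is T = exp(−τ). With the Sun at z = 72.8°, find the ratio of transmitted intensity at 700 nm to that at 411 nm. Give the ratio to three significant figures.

Airmass: sec 72.8° = 3.3817.
τ(700 nm) = 0.0968 × (550/700)⁴ × 3.3817 = 0.0968 × 0.3811 × 3.3817 = 0.1248.
τ(411 nm) = 0.0968 × (550/411)⁴ × 3.3817 = 0.0968 × 3.2069 × 3.3817 = 1.0498.
T(700)/T(411) = exp(τ_B − τ_A) = exp(0.9250) = 2.5219.

2.52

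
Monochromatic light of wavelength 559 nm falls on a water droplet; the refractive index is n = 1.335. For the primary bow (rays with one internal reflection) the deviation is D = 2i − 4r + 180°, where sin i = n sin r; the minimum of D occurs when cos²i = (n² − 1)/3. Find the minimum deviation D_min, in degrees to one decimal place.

cos²i = (1.78222 − 1)/3 = 0.26074; i = arccos(0.51063) = 59.294°.
sin r = sin 59.294°/1.335 = 0.64405; r = 40.094°.
D_min = 2·59.294° − 4·40.094° + 180° = 138.212°.

138.2°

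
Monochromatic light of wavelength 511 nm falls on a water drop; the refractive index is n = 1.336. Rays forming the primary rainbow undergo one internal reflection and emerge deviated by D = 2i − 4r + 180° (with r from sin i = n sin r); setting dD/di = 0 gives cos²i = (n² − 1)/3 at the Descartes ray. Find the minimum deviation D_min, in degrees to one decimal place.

cos²i = (1.78490 − 1)/3 = 0.26163; i = arccos(0.51150) = 59.236°.
sin r = sin 59.236°/1.336 = 0.64318; r = 40.029°.
D_min = 2·59.236° − 4·40.029° + 180° = 138.356°.

138.4°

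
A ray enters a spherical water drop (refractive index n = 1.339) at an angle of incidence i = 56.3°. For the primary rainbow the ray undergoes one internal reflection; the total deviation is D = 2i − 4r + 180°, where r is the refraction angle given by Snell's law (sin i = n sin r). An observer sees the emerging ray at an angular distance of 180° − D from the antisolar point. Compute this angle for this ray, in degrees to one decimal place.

41.1°

sin r = sin 56.3° / 1.339 = 0.8320/1.339 = 0.6213; r = 38.41°.
D = 2·56.3° − 4·38.41° + 180° = 112.60° − 153.65° + 180° = 138.95°.
Angle from antisolar point = 180° − D = 41.05°.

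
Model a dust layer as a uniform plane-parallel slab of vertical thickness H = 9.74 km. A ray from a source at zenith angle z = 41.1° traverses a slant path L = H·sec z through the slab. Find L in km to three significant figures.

12.9 km

sec z = 1/cos 41.1° = 1.3270.
L = 9.74 × 1.3270 = 12.925 km.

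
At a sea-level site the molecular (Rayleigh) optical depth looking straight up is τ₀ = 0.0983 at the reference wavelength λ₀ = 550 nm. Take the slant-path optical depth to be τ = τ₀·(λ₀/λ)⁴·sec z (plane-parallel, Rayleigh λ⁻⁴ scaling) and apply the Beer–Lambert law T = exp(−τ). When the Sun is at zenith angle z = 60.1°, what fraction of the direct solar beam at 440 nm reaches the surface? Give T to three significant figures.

sec 60.1° = 2.0061.
τ = 0.0983 × (550/440)⁴ × 2.0061 = 0.0983 × 2.4414 × 2.0061 = 0.4814.
T = exp(−0.4814) = 0.6179.

0.618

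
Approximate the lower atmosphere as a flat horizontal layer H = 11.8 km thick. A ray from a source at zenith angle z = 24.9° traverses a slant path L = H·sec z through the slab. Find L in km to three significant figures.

13.0 km

sec z = 1/cos 24.9° = 1.1025.
L = 11.8 × 1.1025 = 13.009 km.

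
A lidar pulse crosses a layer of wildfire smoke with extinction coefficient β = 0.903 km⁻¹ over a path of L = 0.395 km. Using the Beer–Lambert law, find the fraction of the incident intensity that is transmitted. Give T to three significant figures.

0.700

τ = β·L = 0.903 × 0.395 = 0.3567.
T = exp(−0.3567) = 0.7000.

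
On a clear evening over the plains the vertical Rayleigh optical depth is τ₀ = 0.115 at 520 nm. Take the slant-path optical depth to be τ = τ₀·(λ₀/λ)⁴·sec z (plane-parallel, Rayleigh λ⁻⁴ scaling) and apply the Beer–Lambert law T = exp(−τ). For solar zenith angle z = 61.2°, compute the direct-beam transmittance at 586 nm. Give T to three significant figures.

0.862

sec 61.2° = 2.0757.
τ = 0.115 × (520/586)⁴ × 2.0757 = 0.115 × 0.6200 × 2.0757 = 0.1480.
T = exp(−0.1480) = 0.8624.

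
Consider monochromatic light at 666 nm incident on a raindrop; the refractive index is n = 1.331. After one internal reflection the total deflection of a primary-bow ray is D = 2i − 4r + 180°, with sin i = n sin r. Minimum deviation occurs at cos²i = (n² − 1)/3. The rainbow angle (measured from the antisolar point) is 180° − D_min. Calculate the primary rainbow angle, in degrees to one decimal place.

42.4°

cos²i = (1.77156 − 1)/3 = 0.25719; i = arccos(0.50714) = 59.527°.
sin r = sin 59.527°/1.331 = 0.64753; r = 40.356°.
D_min = 2·59.527° − 4·40.356° + 180° = 137.630°.
Rainbow angle = 180° − D_min = 42.370°.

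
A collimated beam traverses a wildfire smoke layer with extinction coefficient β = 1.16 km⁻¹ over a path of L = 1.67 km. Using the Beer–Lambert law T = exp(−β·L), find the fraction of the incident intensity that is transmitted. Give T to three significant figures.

0.144

τ = β·L = 1.16 × 1.67 = 1.9372.
T = exp(−1.9372) = 0.1441.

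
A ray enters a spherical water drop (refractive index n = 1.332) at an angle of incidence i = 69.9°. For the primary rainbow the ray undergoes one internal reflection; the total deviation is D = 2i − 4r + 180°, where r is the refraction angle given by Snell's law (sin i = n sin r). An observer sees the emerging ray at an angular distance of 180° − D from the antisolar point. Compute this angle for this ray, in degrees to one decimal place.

39.5°

sin r = sin 69.9° / 1.332 = 0.9391/1.332 = 0.7050; r = 44.83°.
D = 2·69.9° − 4·44.83° + 180° = 139.80° − 179.33° + 180° = 140.47°.
Angle from antisolar point = 180° − D = 39.53°.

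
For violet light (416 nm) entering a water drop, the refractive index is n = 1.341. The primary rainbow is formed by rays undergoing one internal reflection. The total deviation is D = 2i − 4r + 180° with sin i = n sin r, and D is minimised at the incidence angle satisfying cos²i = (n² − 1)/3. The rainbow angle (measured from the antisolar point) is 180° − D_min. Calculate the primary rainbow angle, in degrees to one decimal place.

40.9°

cos²i = (1.79828 − 1)/3 = 0.26609; i = arccos(0.51584) = 58.946°.
sin r = sin 58.946°/1.341 = 0.63884; r = 39.705°.
D_min = 2·58.946° − 4·39.705° + 180° = 139.071°.
Rainbow angle = 180° − D_min = 40.929°.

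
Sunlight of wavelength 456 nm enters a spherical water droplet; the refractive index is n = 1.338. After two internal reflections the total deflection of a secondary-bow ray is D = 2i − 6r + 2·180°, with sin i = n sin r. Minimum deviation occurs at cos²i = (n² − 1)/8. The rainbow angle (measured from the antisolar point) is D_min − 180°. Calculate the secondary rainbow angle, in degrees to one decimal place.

52.2°

cos²i = (1.79024 − 1)/8 = 0.09878; i = arccos(0.31429) = 71.682°.
sin r = sin 71.682°/1.338 = 0.70951; r = 45.195°.
D_min = 2·71.682° − 6·45.195° + 360° = 232.193°.
Rainbow angle = D_min − 180° = 52.193°.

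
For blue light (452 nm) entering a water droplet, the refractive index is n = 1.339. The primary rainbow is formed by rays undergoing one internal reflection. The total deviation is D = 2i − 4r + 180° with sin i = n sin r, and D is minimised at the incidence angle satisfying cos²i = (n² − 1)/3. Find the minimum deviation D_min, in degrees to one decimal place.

138.8°

cos²i = (1.79292 − 1)/3 = 0.26431; i = arccos(0.51411) = 59.062°.
sin r = sin 59.062°/1.339 = 0.64057; r = 39.834°.
D_min = 2·59.062° − 4·39.834° + 180° = 138.786°.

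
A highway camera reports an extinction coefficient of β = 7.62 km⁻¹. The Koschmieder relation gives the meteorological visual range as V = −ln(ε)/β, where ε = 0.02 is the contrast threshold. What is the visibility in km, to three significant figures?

V = −ln(0.02) / 7.62 = 3.912 / 7.62 = 0.5134 km.

0.513 km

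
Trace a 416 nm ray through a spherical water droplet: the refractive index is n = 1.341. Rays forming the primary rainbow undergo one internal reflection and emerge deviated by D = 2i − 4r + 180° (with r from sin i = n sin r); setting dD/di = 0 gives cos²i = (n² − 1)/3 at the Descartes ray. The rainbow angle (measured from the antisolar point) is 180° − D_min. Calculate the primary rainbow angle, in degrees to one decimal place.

40.9°

cos²i = (1.79828 − 1)/3 = 0.26609; i = arccos(0.51584) = 58.946°.
sin r = sin 58.946°/1.341 = 0.63884; r = 39.705°.
D_min = 2·58.946° − 4·39.705° + 180° = 139.071°.
Rainbow angle = 180° − D_min = 40.929°.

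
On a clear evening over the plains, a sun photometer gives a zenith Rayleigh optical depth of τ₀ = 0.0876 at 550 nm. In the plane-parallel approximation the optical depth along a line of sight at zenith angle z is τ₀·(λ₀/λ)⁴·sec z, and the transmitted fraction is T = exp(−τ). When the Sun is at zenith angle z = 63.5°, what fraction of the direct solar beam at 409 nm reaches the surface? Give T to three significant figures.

0.526

sec 63.5° = 2.2412.
τ = 0.0876 × (550/409)⁴ × 2.2412 = 0.0876 × 3.2701 × 2.2412 = 0.6420.
T = exp(−0.6420) = 0.5262.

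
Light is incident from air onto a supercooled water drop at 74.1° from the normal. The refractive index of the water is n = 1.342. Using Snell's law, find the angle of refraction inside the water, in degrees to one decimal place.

Snell: sin θ_r = sin θ_i / n = sin 74.1° / 1.342 = 0.9617 / 1.342 = 0.7166.
θ_r = arcsin(0.7166) = 45.78°.

45.8°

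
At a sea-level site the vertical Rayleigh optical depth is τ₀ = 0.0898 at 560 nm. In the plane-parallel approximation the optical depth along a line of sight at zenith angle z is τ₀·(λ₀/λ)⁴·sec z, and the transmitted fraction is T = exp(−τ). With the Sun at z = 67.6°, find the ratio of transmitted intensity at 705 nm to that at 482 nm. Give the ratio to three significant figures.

1.40

Airmass: sec 67.6° = 2.6242.
τ(705 nm) = 0.0898 × (560/705)⁴ × 2.6242 = 0.0898 × 0.3981 × 2.6242 = 0.0938.
τ(482 nm) = 0.0898 × (560/482)⁴ × 2.6242 = 0.0898 × 1.8221 × 2.6242 = 0.4294.
T(705)/T(482) = exp(τ_B − τ_A) = exp(0.3356) = 1.3987.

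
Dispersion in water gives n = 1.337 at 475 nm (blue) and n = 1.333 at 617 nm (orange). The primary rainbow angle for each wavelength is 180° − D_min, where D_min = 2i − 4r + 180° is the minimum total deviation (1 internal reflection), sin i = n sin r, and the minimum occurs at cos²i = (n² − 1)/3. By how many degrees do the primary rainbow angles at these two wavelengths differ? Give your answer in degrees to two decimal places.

0.58°

At 475 nm (n = 1.337): cos²i = 0.26252 → i = 59.178°, r = 39.964°, D_min = 138.500°, rainbow angle = 41.500°.
At 617 nm (n = 1.333): cos²i = 0.25896 → i = 59.410°, r = 40.225°, D_min = 137.922°, rainbow angle = 42.078°.
Angular width = |41.500° − 42.078°| = 0.578°.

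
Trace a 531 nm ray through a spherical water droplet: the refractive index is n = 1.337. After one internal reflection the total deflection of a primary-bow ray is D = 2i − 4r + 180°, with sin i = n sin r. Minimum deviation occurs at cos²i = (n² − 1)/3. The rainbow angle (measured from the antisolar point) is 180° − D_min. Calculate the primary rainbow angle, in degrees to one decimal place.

cos²i = (1.78757 − 1)/3 = 0.26252; i = arccos(0.51237) = 59.178°.
sin r = sin 59.178°/1.337 = 0.64231; r = 39.964°.
D_min = 2·59.178° − 4·39.964° + 180° = 138.500°.
Rainbow angle = 180° − D_min = 41.500°.

41.5°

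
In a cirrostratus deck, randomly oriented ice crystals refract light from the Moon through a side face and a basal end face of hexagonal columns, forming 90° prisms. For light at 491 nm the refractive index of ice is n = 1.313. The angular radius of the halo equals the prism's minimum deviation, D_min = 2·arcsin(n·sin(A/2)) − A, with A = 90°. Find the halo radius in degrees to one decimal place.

n·sin(A/2) = 1.313 × sin 45° = 1.313 × 0.7071 = 0.9284.
D_min = 2·arcsin(0.9284) − 90° = 2 × 68.192° − 90° = 46.383°.

46.4°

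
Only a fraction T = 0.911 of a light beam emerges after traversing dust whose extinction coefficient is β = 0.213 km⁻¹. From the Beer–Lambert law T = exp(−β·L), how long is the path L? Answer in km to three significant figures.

Beer–Lambert: T = exp(−βL) ⇒ L = −ln(T)/β = −ln(0.911)/0.213 = 0.0932/0.213 = 0.4376 km.

0.438 km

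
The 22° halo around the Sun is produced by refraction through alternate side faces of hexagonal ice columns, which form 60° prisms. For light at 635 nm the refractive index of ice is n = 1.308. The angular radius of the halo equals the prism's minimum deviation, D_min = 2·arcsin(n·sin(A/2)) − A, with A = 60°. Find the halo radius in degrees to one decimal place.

21.7°

n·sin(A/2) = 1.308 × sin 30° = 1.308 × 0.5000 = 0.6540.
D_min = 2·arcsin(0.6540) − 60° = 2 × 40.844° − 60° = 21.688°.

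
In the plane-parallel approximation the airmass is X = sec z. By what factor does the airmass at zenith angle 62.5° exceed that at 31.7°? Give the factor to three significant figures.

1.84

X(62.5°)/X(31.7°) = sec 62.5° / sec 31.7° = cos 31.7° / cos 62.5° = 0.8508/0.4617 = 1.8426.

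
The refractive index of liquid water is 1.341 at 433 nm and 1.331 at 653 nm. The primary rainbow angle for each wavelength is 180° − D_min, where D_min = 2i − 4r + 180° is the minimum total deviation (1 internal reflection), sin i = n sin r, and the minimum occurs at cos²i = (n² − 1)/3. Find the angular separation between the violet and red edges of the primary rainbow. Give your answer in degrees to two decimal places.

1.44°

At 433 nm (n = 1.341): cos²i = 0.26609 → i = 58.946°, r = 39.705°, D_min = 139.071°, rainbow angle = 40.929°.
At 653 nm (n = 1.331): cos²i = 0.25719 → i = 59.527°, r = 40.356°, D_min = 137.630°, rainbow angle = 42.370°.
Angular width = |40.929° − 42.370°| = 1.441°.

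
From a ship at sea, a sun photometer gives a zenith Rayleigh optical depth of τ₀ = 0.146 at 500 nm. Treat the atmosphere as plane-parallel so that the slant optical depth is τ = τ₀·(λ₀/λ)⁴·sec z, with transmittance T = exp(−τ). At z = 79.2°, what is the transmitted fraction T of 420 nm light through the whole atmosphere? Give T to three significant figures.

0.209

sec 79.2° = 5.3367.
τ = 0.146 × (500/420)⁴ × 5.3367 = 0.146 × 2.0086 × 5.3367 = 1.5650.
T = exp(−1.5650) = 0.2091.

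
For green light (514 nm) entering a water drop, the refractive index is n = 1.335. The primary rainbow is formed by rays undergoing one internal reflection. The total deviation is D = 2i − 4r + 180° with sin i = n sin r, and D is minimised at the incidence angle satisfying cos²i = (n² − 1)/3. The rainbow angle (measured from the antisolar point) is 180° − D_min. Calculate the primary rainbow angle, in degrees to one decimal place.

cos²i = (1.78222 − 1)/3 = 0.26074; i = arccos(0.51063) = 59.294°.
sin r = sin 59.294°/1.335 = 0.64405; r = 40.094°.
D_min = 2·59.294° − 4·40.094° + 180° = 138.212°.
Rainbow angle = 180° − D_min = 41.788°.

41.8°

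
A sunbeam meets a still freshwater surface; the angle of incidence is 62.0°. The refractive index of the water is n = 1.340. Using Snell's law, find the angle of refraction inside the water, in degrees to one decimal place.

Snell: sin θ_r = sin θ_i / n = sin 62.0° / 1.340 = 0.8829 / 1.340 = 0.6589.
θ_r = arcsin(0.6589) = 41.22°.

41.2°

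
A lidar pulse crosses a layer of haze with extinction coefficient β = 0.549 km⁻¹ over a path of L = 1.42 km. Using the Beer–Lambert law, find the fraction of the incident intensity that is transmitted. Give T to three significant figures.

0.459

τ = β·L = 0.549 × 1.42 = 0.7796.
T = exp(−0.7796) = 0.4586.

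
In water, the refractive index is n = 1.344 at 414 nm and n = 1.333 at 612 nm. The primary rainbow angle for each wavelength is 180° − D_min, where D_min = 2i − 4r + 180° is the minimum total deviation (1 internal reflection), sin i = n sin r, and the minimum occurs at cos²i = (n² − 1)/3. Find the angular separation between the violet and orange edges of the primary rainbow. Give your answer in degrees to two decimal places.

1.57°

At 414 nm (n = 1.344): cos²i = 0.26878 → i = 58.772°, r = 39.512°, D_min = 139.495°, rainbow angle = 40.505°.
At 612 nm (n = 1.333): cos²i = 0.25896 → i = 59.410°, r = 40.225°, D_min = 137.922°, rainbow angle = 42.078°.
Angular width = |40.505° − 42.078°| = 1.573°.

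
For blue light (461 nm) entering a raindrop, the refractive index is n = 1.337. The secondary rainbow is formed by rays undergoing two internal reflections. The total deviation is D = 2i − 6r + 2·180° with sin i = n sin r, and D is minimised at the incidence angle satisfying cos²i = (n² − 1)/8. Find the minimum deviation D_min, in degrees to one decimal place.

231.9°

cos²i = (1.78757 − 1)/8 = 0.09845; i = arccos(0.31376) = 71.714°.
sin r = sin 71.714°/1.337 = 0.71017; r = 45.249°.
D_min = 2·71.714° − 6·45.249° + 360° = 231.934°.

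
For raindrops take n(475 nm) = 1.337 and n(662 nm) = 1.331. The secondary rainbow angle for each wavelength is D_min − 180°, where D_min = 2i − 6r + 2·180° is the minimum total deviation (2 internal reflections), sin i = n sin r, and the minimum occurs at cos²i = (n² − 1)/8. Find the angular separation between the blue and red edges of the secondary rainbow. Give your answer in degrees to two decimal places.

1.57°

At 475 nm (n = 1.337): cos²i = 0.09845 → i = 71.714°, r = 45.249°, D_min = 231.934°, rainbow angle = 51.934°.
At 662 nm (n = 1.331): cos²i = 0.09645 → i = 71.907°, r = 45.575°, D_min = 230.365°, rainbow angle = 50.365°.
Angular width = |51.934° − 50.365°| = 1.569°.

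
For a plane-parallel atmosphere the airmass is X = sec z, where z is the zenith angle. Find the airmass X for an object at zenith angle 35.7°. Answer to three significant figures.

1.23

X = sec z = 1/cos 35.7° = 1/0.8121 = 1.2314.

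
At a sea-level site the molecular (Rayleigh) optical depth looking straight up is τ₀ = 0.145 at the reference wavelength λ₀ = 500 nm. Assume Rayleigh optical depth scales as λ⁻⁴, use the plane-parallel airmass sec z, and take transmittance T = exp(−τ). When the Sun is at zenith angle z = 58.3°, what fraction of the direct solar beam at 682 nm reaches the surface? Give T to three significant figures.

0.923

sec 58.3° = 1.9031.
τ = 0.145 × (500/682)⁴ × 1.9031 = 0.145 × 0.2889 × 1.9031 = 0.0797.
T = exp(−0.0797) = 0.9234.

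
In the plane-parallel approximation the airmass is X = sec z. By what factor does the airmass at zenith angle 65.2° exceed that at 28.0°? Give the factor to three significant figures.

2.11

X(65.2°)/X(28.0°) = sec 65.2° / sec 28.0° = cos 28.0° / cos 65.2° = 0.8829/0.4195 = 2.1050.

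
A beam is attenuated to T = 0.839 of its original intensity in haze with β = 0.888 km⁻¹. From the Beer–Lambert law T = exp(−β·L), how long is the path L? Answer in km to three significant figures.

Beer–Lambert: T = exp(−βL) ⇒ L = −ln(T)/β = −ln(0.839)/0.888 = 0.1755/0.888 = 0.1977 km.

0.198 km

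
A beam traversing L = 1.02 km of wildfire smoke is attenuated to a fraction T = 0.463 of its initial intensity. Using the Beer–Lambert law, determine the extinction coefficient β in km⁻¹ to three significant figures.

0.755 km⁻¹

Beer–Lambert: T = exp(−βL) ⇒ β = −ln(T)/L = −ln(0.463)/1.02 = 0.7700/1.02 = 0.7549 km⁻¹.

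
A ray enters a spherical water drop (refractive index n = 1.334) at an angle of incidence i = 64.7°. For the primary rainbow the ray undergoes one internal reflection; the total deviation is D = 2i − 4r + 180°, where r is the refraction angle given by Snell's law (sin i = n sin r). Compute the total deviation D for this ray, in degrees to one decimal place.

138.7°

sin r = sin 64.7° / 1.334 = 0.9041/1.334 = 0.6777; r = 42.67°.
D = 2·64.7° − 4·42.67° + 180° = 129.40° − 170.66° + 180° = 138.74°.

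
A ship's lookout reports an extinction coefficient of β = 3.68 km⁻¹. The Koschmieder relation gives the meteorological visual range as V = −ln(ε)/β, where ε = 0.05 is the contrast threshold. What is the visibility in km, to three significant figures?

V = −ln(0.05) / 3.68 = 2.996 / 3.68 = 0.8141 km.

0.814 km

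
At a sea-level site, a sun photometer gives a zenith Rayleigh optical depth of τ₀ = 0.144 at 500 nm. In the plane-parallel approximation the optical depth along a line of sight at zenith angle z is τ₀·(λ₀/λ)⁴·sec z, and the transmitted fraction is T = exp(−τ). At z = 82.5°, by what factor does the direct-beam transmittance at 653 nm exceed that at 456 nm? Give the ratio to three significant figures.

3.37

Airmass: sec 82.5° = 7.6613.
τ(653 nm) = 0.144 × (500/653)⁴ × 7.6613 = 0.144 × 0.3437 × 7.6613 = 0.3792.
τ(456 nm) = 0.144 × (500/456)⁴ × 7.6613 = 0.144 × 1.4455 × 7.6613 = 1.5947.
T(653)/T(456) = exp(τ_B − τ_A) = exp(1.2155) = 3.3720.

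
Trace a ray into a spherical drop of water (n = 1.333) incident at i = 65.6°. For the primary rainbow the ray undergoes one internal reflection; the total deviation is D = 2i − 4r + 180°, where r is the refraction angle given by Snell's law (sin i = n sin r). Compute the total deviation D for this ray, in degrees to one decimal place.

sin r = sin 65.6° / 1.333 = 0.9107/1.333 = 0.6832; r = 43.09°.
D = 2·65.6° − 4·43.09° + 180° = 131.20° − 172.37° + 180° = 138.83°.

138.8°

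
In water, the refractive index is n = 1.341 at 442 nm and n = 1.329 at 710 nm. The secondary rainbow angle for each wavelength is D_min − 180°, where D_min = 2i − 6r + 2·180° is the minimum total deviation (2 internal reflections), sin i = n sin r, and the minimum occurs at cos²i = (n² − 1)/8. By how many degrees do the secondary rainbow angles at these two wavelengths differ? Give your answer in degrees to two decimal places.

At 442 nm (n = 1.341): cos²i = 0.09979 → i = 71.586°, r = 45.034°, D_min = 232.966°, rainbow angle = 52.966°.
At 710 nm (n = 1.329): cos²i = 0.09578 → i = 71.972°, r = 45.685°, D_min = 229.837°, rainbow angle = 49.837°.
Angular width = |52.966° − 49.837°| = 3.129°.

3.13°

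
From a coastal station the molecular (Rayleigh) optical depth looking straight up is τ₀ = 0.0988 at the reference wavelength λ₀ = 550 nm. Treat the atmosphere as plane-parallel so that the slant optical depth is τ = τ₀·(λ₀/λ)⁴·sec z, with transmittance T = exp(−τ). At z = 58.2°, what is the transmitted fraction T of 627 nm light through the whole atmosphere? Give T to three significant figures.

0.895

sec 58.2° = 1.8977.
τ = 0.0988 × (550/627)⁴ × 1.8977 = 0.0988 × 0.5921 × 1.8977 = 0.1110.
T = exp(−0.1110) = 0.8949.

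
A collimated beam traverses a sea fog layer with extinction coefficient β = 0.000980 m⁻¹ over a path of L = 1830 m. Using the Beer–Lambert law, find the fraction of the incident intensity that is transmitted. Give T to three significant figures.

τ = β·L = 0.000980 × 1830 = 1.7934.
T = exp(−1.7934) = 0.1664.

0.166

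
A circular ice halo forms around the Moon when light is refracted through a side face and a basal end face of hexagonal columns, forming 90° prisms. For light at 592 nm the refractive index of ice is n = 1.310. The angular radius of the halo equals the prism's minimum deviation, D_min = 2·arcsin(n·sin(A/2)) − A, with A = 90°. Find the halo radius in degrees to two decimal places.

n·sin(A/2) = 1.310 × sin 45° = 1.310 × 0.7071 = 0.9263.
D_min = 2·arcsin(0.9263) − 90° = 2 × 67.867° − 90° = 45.733°.

45.73°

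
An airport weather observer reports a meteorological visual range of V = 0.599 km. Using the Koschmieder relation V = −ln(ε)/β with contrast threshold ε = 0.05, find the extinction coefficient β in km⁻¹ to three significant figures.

5.00 km⁻¹

β = −ln(0.05) / V = 2.996 / 0.599 = 5.0012 km⁻¹.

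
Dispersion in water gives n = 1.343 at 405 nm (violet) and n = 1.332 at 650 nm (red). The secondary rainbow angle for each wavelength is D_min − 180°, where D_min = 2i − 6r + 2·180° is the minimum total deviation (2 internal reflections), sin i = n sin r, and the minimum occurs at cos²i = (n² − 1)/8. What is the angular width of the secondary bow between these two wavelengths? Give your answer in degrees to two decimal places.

2.85°

At 405 nm (n = 1.343): cos²i = 0.10046 → i = 71.522°, r = 44.928°, D_min = 233.478°, rainbow angle = 53.478°.
At 650 nm (n = 1.332): cos²i = 0.09678 → i = 71.875°, r = 45.520°, D_min = 230.628°, rainbow angle = 50.628°.
Angular width = |53.478° − 50.628°| = 2.849°.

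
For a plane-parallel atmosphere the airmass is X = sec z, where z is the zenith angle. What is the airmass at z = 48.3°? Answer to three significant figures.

X = sec z = 1/cos 48.3° = 1/0.6652 = 1.5032.

1.50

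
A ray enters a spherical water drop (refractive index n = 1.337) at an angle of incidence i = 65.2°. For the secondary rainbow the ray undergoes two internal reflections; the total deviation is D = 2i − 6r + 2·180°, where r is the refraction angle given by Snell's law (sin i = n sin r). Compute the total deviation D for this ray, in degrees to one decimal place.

233.8°

sin r = sin 65.2° / 1.337 = 0.9078/1.337 = 0.6790; r = 42.76°.
D = 2·65.2° − 6·42.76° + 2·180° = 130.40° − 256.58° + 360° = 233.82°.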